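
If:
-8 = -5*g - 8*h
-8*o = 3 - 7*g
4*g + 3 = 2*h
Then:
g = -4/21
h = 47/42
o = -13/24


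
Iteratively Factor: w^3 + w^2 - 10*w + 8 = (w + 4)*(w^2 - 3*w + 2) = (w - 2)*(w + 4)*(w - 1)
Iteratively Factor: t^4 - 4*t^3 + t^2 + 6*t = (t - 2)*(t^3 - 2*t^2 - 3*t) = (t - 2)*(t + 1)*(t^2 - 3*t) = (t - 3)*(t - 2)*(t + 1)*(t)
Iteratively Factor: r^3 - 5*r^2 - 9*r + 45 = (r - 3)*(r^2 - 2*r - 15) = (r - 5)*(r - 3)*(r + 3)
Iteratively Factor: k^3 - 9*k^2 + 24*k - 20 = (k - 2)*(k^2 - 7*k + 10) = (k - 2)^2*(k - 5)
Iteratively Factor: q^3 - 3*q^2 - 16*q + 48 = (q + 4)*(q^2 - 7*q + 12) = (q - 3)*(q + 4)*(q - 4)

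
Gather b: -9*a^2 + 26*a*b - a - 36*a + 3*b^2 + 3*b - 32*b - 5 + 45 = -9*a^2 - 37*a + 3*b^2 + b*(26*a - 29) + 40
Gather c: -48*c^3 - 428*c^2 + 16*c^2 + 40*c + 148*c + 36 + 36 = -48*c^3 - 412*c^2 + 188*c + 72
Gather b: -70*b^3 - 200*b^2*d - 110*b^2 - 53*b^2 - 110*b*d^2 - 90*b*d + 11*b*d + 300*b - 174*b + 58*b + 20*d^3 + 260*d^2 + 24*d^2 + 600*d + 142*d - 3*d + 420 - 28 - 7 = -70*b^3 + b^2*(-200*d - 163) + b*(-110*d^2 - 79*d + 184) + 20*d^3 + 284*d^2 + 739*d + 385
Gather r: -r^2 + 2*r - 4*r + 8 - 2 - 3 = -r^2 - 2*r + 3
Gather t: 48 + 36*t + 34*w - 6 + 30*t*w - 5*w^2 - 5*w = t*(30*w + 36) - 5*w^2 + 29*w + 42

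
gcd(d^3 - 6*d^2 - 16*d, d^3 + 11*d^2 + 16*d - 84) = 1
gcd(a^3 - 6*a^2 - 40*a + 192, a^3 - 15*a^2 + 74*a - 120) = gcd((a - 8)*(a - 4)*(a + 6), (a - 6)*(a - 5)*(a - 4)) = a - 4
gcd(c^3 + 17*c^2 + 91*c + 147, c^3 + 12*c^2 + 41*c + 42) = c^2 + 10*c + 21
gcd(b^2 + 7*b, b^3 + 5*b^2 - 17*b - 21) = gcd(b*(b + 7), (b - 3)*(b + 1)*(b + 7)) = b + 7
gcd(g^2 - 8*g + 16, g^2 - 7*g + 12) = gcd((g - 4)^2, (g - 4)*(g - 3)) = g - 4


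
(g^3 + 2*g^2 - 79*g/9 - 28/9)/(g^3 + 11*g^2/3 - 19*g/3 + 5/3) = (9*g^3 + 18*g^2 - 79*g - 28)/(3*(3*g^3 + 11*g^2 - 19*g + 5))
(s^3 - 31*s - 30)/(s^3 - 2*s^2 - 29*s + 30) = (s + 1)/(s - 1)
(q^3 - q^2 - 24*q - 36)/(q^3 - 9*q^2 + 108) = (q + 2)/(q - 6)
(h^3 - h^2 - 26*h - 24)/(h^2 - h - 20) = (h^2 - 5*h - 6)/(h - 5)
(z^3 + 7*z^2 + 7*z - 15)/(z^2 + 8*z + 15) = z - 1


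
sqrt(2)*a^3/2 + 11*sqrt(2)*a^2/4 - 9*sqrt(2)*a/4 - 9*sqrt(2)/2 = (a - 3/2)*(a + 6)*(sqrt(2)*a/2 + sqrt(2)/2)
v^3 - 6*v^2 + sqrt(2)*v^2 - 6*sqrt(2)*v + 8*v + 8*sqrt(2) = (v - 4)*(v - 2)*(v + sqrt(2))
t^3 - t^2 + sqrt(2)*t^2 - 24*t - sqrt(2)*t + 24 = (t - 1)*(t - 3*sqrt(2))*(t + 4*sqrt(2))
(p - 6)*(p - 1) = p^2 - 7*p + 6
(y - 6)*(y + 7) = y^2 + y - 42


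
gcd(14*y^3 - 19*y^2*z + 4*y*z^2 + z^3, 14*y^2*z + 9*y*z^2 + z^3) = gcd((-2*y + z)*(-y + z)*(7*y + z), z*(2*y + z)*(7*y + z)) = 7*y + z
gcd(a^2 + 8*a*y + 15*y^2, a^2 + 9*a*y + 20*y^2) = a + 5*y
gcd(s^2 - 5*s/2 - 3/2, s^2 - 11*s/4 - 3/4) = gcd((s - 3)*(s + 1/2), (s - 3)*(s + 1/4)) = s - 3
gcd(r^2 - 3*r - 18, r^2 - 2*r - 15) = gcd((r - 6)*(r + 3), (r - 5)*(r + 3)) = r + 3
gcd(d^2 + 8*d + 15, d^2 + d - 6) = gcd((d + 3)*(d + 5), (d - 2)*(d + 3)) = d + 3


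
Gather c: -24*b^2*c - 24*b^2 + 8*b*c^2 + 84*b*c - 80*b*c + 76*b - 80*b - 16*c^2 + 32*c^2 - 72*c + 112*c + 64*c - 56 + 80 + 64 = -24*b^2 - 4*b + c^2*(8*b + 16) + c*(-24*b^2 + 4*b + 104) + 88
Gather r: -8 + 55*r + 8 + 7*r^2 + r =7*r^2 + 56*r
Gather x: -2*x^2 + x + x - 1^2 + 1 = -2*x^2 + 2*x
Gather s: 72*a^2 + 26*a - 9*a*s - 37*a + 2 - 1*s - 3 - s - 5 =72*a^2 - 11*a + s*(-9*a - 2) - 6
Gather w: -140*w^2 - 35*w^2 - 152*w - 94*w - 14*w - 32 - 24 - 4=-175*w^2 - 260*w - 60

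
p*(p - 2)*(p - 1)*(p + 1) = p^4 - 2*p^3 - p^2 + 2*p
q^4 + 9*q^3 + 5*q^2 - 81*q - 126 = (q - 3)*(q + 2)*(q + 3)*(q + 7)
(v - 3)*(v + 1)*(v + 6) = v^3 + 4*v^2 - 15*v - 18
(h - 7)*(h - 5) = h^2 - 12*h + 35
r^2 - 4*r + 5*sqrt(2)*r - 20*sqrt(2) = (r - 4)*(r + 5*sqrt(2))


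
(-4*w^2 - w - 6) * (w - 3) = -4*w^3 + 11*w^2 - 3*w + 18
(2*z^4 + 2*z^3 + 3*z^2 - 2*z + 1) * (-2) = -4*z^4 - 4*z^3 - 6*z^2 + 4*z - 2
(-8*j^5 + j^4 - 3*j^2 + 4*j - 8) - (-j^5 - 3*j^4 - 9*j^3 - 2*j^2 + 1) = -7*j^5 + 4*j^4 + 9*j^3 - j^2 + 4*j - 9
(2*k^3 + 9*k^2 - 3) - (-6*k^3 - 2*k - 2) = 8*k^3 + 9*k^2 + 2*k - 1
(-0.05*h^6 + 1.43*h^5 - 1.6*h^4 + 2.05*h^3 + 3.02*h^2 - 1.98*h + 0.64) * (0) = 0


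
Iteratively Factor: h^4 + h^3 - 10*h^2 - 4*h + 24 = (h - 2)*(h^3 + 3*h^2 - 4*h - 12) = (h - 2)^2*(h^2 + 5*h + 6) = (h - 2)^2*(h + 3)*(h + 2)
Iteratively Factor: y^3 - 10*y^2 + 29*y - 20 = (y - 4)*(y^2 - 6*y + 5) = (y - 5)*(y - 4)*(y - 1)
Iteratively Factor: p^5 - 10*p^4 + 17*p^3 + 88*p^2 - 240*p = (p - 4)*(p^4 - 6*p^3 - 7*p^2 + 60*p) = (p - 5)*(p - 4)*(p^3 - p^2 - 12*p) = (p - 5)*(p - 4)^2*(p^2 + 3*p) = (p - 5)*(p - 4)^2*(p + 3)*(p)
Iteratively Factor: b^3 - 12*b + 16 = (b + 4)*(b^2 - 4*b + 4) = (b - 2)*(b + 4)*(b - 2)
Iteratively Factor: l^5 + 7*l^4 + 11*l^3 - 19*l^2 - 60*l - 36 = (l + 1)*(l^4 + 6*l^3 + 5*l^2 - 24*l - 36) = (l - 2)*(l + 1)*(l^3 + 8*l^2 + 21*l + 18) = (l - 2)*(l + 1)*(l + 3)*(l^2 + 5*l + 6) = (l - 2)*(l + 1)*(l + 2)*(l + 3)*(l + 3)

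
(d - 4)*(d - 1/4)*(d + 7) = d^3 + 11*d^2/4 - 115*d/4 + 7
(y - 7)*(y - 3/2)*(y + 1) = y^3 - 15*y^2/2 + 2*y + 21/2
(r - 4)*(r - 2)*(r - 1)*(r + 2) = r^4 - 5*r^3 + 20*r - 16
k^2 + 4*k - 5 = (k - 1)*(k + 5)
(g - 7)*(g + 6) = g^2 - g - 42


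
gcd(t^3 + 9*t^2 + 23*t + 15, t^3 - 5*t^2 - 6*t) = t + 1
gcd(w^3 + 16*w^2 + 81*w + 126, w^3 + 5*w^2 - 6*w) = w + 6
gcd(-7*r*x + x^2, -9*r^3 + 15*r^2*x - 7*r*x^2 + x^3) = 1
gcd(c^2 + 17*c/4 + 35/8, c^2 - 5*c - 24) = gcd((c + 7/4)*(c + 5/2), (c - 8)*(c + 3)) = 1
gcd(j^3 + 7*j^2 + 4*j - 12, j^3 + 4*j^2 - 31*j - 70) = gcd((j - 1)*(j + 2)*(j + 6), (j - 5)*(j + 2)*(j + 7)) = j + 2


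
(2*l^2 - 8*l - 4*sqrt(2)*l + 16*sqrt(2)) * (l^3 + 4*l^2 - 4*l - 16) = 2*l^5 - 4*sqrt(2)*l^4 - 40*l^3 + 80*sqrt(2)*l^2 + 128*l - 256*sqrt(2)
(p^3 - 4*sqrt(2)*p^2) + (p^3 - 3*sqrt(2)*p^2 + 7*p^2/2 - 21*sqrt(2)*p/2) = 2*p^3 - 7*sqrt(2)*p^2 + 7*p^2/2 - 21*sqrt(2)*p/2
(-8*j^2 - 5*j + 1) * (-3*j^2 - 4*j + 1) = 24*j^4 + 47*j^3 + 9*j^2 - 9*j + 1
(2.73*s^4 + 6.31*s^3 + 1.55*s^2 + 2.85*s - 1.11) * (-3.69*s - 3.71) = -10.0737*s^5 - 33.4122*s^4 - 29.1296*s^3 - 16.267*s^2 - 6.4776*s + 4.1181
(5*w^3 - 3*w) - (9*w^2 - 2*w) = 5*w^3 - 9*w^2 - w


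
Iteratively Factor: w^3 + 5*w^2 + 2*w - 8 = (w + 2)*(w^2 + 3*w - 4) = (w + 2)*(w + 4)*(w - 1)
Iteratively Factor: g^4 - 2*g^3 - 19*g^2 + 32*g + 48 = (g + 1)*(g^3 - 3*g^2 - 16*g + 48) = (g + 1)*(g + 4)*(g^2 - 7*g + 12) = (g - 3)*(g + 1)*(g + 4)*(g - 4)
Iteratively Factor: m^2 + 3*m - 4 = (m - 1)*(m + 4)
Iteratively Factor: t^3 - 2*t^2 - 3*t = (t)*(t^2 - 2*t - 3) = t*(t + 1)*(t - 3)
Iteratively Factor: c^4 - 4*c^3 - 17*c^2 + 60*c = (c - 3)*(c^3 - c^2 - 20*c) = c*(c - 3)*(c^2 - c - 20) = c*(c - 3)*(c + 4)*(c - 5)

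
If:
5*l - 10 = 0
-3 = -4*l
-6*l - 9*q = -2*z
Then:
No Solution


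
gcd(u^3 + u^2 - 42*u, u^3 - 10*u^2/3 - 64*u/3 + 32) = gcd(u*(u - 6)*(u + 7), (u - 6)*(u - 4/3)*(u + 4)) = u - 6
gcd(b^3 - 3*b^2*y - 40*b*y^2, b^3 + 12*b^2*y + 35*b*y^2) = b^2 + 5*b*y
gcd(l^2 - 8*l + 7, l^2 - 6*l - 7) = l - 7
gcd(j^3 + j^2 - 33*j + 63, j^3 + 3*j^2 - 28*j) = j + 7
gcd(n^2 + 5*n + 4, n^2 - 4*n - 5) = n + 1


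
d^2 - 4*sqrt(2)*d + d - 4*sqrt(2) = (d + 1)*(d - 4*sqrt(2))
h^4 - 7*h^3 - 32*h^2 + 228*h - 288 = (h - 8)*(h - 3)*(h - 2)*(h + 6)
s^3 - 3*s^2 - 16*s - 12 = (s - 6)*(s + 1)*(s + 2)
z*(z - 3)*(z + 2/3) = z^3 - 7*z^2/3 - 2*z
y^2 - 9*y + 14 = (y - 7)*(y - 2)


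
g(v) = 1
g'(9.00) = 0.00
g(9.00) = 1.00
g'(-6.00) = 0.00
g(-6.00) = 1.00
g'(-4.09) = 0.00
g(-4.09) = 1.00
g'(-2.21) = 0.00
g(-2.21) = 1.00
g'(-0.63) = 0.00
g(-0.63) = 1.00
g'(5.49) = 0.00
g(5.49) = 1.00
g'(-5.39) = 0.00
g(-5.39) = 1.00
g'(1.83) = 0.00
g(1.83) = 1.00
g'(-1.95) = 0.00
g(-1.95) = 1.00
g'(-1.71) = 0.00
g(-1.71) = 1.00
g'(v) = 0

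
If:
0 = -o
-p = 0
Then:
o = 0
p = 0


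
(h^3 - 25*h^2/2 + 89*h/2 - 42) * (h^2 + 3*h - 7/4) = h^5 - 19*h^4/2 + 21*h^3/4 + 907*h^2/8 - 1631*h/8 + 147/2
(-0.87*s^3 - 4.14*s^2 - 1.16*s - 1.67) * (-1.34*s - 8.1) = 1.1658*s^4 + 12.5946*s^3 + 35.0884*s^2 + 11.6338*s + 13.527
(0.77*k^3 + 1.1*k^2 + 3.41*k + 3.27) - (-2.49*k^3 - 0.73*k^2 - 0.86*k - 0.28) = 3.26*k^3 + 1.83*k^2 + 4.27*k + 3.55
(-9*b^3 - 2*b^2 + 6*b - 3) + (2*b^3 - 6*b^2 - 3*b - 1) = -7*b^3 - 8*b^2 + 3*b - 4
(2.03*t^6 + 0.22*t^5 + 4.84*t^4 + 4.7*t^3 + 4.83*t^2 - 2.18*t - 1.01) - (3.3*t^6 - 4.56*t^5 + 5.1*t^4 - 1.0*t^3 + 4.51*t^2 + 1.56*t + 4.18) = -1.27*t^6 + 4.78*t^5 - 0.26*t^4 + 5.7*t^3 + 0.32*t^2 - 3.74*t - 5.19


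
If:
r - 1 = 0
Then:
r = 1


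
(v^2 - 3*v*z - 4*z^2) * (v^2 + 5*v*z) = v^4 + 2*v^3*z - 19*v^2*z^2 - 20*v*z^3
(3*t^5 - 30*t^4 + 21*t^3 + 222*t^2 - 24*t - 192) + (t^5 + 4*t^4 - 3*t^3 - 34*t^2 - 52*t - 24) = 4*t^5 - 26*t^4 + 18*t^3 + 188*t^2 - 76*t - 216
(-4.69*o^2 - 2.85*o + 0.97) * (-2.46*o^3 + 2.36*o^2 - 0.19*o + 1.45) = 11.5374*o^5 - 4.0574*o^4 - 8.2211*o^3 - 3.9698*o^2 - 4.3168*o + 1.4065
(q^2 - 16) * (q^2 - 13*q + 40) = q^4 - 13*q^3 + 24*q^2 + 208*q - 640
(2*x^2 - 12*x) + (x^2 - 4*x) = 3*x^2 - 16*x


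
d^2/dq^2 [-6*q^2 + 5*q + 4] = -12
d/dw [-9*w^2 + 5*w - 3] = 5 - 18*w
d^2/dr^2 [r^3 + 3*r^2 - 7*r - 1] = 6*r + 6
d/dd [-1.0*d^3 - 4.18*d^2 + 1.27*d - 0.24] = -3.0*d^2 - 8.36*d + 1.27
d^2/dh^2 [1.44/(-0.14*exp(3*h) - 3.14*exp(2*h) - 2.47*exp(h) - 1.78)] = (-1.44*(0.42*exp(2*h) + 6.28*exp(h) + 2.47)*(0.84*exp(2*h) + 12.56*exp(h) + 4.94)*exp(h) + (1.8144*exp(2*h) + 18.0864*exp(h) + 3.5568)*(0.14*exp(3*h) + 3.14*exp(2*h) + 2.47*exp(h) + 1.78))*exp(h)/(0.14*exp(3*h) + 3.14*exp(2*h) + 2.47*exp(h) + 1.78)^3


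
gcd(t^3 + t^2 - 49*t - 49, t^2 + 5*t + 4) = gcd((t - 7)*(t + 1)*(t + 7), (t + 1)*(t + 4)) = t + 1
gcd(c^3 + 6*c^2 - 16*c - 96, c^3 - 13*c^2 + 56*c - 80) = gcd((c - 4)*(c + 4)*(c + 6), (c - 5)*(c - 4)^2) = c - 4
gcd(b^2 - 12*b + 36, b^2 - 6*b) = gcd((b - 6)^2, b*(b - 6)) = b - 6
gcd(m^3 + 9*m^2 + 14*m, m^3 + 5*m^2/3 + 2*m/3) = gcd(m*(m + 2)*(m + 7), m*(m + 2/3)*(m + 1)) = m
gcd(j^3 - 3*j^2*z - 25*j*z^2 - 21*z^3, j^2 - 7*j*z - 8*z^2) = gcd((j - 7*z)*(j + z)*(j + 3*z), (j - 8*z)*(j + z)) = j + z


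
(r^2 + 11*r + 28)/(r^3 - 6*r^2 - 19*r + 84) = (r + 7)/(r^2 - 10*r + 21)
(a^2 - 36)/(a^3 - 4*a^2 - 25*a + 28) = (a^2 - 36)/(a^3 - 4*a^2 - 25*a + 28)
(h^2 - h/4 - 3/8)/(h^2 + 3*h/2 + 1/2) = (h - 3/4)/(h + 1)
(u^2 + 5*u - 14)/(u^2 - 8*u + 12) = (u + 7)/(u - 6)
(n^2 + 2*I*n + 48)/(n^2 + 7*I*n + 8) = (n - 6*I)/(n - I)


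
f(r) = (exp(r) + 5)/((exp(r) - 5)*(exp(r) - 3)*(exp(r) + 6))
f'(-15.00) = 0.00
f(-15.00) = 0.06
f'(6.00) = 0.00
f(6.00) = 0.00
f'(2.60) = -0.03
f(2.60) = 0.01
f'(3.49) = -0.00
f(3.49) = 0.00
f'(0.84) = 2.06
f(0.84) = 0.48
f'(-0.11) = 0.07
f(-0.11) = 0.10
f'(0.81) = 1.63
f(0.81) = 0.42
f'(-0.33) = 0.04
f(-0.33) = 0.09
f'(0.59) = 0.48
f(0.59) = 0.23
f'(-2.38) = 0.00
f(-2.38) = 0.06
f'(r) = -(exp(r) + 5)*exp(r)/((exp(r) - 5)*(exp(r) - 3)*(exp(r) + 6)^2) + exp(r)/((exp(r) - 5)*(exp(r) - 3)*(exp(r) + 6)) - (exp(r) + 5)*exp(r)/((exp(r) - 5)*(exp(r) - 3)^2*(exp(r) + 6)) - (exp(r) + 5)*exp(r)/((exp(r) - 5)^2*(exp(r) - 3)*(exp(r) + 6)) = (-2*exp(3*r) - 13*exp(2*r) + 20*exp(r) + 255)*exp(r)/(exp(6*r) - 4*exp(5*r) - 62*exp(4*r) + 312*exp(3*r) + 729*exp(2*r) - 5940*exp(r) + 8100)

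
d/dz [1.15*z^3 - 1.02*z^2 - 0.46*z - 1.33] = 3.45*z^2 - 2.04*z - 0.46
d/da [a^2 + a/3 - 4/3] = 2*a + 1/3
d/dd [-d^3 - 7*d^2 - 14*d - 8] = -3*d^2 - 14*d - 14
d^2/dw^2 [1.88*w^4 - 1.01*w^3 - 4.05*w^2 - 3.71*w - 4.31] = 22.56*w^2 - 6.06*w - 8.1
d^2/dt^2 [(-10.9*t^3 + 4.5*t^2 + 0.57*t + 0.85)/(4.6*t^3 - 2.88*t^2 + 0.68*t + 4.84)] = (-98.3663999999999*t^6 + 276.9384*t^5 + 2998.19904*t^4 - 1873.244384*t^3 + 67.0824*t^2 - 1607.896416*t + 231.561152)/(97.336*t^9 - 182.8224*t^8 + 157.62912*t^7 + 229.303488*t^6 - 361.420224*t^5 + 207.276672*t^4 + 266.715776*t^3 - 195.683136*t^2 + 47.788224*t + 113.379904)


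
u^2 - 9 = (u - 3)*(u + 3)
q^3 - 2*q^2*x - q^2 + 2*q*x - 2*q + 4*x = (q - 2)*(q + 1)*(q - 2*x)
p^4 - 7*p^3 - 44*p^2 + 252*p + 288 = (p - 8)*(p - 6)*(p + 1)*(p + 6)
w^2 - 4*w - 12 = (w - 6)*(w + 2)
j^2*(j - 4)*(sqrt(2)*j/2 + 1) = sqrt(2)*j^4/2 - 2*sqrt(2)*j^3 + j^3 - 4*j^2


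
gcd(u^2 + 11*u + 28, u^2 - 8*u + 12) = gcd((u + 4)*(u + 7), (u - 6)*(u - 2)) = 1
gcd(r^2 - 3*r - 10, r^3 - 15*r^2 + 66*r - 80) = r - 5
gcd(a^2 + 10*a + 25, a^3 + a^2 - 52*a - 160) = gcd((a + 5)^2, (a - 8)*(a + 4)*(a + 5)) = a + 5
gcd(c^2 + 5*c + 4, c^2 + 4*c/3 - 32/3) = c + 4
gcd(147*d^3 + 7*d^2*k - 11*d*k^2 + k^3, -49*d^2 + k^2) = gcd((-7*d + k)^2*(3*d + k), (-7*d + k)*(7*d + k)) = 7*d - k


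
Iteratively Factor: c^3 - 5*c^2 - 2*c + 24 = (c + 2)*(c^2 - 7*c + 12) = (c - 4)*(c + 2)*(c - 3)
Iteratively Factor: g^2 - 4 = (g - 2)*(g + 2)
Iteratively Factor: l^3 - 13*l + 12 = (l + 4)*(l^2 - 4*l + 3) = (l - 3)*(l + 4)*(l - 1)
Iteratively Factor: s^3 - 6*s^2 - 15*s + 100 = (s - 5)*(s^2 - s - 20) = (s - 5)^2*(s + 4)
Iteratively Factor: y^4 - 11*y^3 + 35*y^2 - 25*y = (y - 1)*(y^3 - 10*y^2 + 25*y) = (y - 5)*(y - 1)*(y^2 - 5*y) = y*(y - 5)*(y - 1)*(y - 5)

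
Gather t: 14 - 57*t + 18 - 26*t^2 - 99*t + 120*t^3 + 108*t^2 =120*t^3 + 82*t^2 - 156*t + 32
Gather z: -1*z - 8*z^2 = -8*z^2 - z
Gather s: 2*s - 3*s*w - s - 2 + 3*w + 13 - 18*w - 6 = s*(1 - 3*w) - 15*w + 5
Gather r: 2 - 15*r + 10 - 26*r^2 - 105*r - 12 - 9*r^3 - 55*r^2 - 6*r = -9*r^3 - 81*r^2 - 126*r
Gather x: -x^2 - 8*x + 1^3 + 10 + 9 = -x^2 - 8*x + 20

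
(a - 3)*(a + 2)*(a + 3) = a^3 + 2*a^2 - 9*a - 18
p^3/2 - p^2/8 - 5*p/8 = p*(p/2 + 1/2)*(p - 5/4)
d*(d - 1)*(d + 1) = d^3 - d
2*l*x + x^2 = x*(2*l + x)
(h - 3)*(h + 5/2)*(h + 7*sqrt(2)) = h^3 - h^2/2 + 7*sqrt(2)*h^2 - 15*h/2 - 7*sqrt(2)*h/2 - 105*sqrt(2)/2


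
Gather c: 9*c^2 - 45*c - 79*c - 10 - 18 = 9*c^2 - 124*c - 28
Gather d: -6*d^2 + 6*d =-6*d^2 + 6*d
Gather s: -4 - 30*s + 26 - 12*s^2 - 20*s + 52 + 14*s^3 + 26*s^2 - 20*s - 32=14*s^3 + 14*s^2 - 70*s + 42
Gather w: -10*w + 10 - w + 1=11 - 11*w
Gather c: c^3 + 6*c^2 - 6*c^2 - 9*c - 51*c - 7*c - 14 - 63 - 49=c^3 - 67*c - 126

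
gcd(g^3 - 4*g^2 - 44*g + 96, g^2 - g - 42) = g + 6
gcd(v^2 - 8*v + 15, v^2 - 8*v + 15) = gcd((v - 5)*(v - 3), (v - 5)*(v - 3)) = v^2 - 8*v + 15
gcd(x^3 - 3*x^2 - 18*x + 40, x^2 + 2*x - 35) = x - 5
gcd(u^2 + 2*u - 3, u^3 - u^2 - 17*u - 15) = u + 3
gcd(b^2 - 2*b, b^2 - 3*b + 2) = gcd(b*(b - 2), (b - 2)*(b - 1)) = b - 2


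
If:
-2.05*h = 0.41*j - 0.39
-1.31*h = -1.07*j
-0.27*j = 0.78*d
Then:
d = -0.06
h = 0.15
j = 0.19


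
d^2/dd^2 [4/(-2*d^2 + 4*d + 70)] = 4*(-d^2 + 2*d + 4*(d - 1)^2 + 35)/(-d^2 + 2*d + 35)^3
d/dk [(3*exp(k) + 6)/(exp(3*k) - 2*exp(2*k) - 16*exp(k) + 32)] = 3*((exp(k) + 2)*(-3*exp(2*k) + 4*exp(k) + 16) + exp(3*k) - 2*exp(2*k) - 16*exp(k) + 32)*exp(k)/(exp(3*k) - 2*exp(2*k) - 16*exp(k) + 32)^2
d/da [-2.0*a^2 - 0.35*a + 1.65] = -4.0*a - 0.35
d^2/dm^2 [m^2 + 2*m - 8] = 2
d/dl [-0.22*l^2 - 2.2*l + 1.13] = -0.44*l - 2.2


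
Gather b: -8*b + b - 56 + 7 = -7*b - 49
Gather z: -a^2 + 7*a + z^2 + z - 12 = -a^2 + 7*a + z^2 + z - 12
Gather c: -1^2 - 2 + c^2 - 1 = c^2 - 4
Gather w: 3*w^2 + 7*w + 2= 3*w^2 + 7*w + 2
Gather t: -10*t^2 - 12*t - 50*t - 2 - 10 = -10*t^2 - 62*t - 12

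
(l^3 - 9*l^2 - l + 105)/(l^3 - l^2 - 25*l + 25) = (l^2 - 4*l - 21)/(l^2 + 4*l - 5)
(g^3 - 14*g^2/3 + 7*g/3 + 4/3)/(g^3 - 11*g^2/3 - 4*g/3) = (g - 1)/g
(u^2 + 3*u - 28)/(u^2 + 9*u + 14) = (u - 4)/(u + 2)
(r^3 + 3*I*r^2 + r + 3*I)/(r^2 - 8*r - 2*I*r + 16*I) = (r^3 + 3*I*r^2 + r + 3*I)/(r^2 - 8*r - 2*I*r + 16*I)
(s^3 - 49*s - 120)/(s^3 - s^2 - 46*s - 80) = (s + 3)/(s + 2)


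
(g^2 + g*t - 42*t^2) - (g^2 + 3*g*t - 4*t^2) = -2*g*t - 38*t^2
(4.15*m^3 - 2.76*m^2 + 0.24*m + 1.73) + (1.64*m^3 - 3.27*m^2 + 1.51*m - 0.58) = 5.79*m^3 - 6.03*m^2 + 1.75*m + 1.15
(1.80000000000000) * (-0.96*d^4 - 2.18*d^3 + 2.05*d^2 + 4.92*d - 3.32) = -1.728*d^4 - 3.924*d^3 + 3.69*d^2 + 8.856*d - 5.976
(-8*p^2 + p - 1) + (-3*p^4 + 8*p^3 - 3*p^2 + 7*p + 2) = -3*p^4 + 8*p^3 - 11*p^2 + 8*p + 1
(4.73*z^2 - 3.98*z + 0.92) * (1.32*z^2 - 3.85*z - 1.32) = 6.2436*z^4 - 23.4641*z^3 + 10.2938*z^2 + 1.7116*z - 1.2144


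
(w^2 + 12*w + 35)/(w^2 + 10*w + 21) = (w + 5)/(w + 3)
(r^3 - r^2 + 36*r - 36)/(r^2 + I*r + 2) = (r^3 - r^2 + 36*r - 36)/(r^2 + I*r + 2)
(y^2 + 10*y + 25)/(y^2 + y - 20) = (y + 5)/(y - 4)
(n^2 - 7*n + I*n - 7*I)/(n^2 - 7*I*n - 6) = (n^2 + n*(-7 + I) - 7*I)/(n^2 - 7*I*n - 6)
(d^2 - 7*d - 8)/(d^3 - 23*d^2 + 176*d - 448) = (d + 1)/(d^2 - 15*d + 56)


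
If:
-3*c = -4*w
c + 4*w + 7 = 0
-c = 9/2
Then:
No Solution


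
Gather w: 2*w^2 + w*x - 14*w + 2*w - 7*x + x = 2*w^2 + w*(x - 12) - 6*x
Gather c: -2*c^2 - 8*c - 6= -2*c^2 - 8*c - 6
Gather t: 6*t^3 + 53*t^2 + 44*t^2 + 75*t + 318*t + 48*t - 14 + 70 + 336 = 6*t^3 + 97*t^2 + 441*t + 392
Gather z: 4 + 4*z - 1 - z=3*z + 3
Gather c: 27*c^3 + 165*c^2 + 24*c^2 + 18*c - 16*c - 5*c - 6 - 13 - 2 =27*c^3 + 189*c^2 - 3*c - 21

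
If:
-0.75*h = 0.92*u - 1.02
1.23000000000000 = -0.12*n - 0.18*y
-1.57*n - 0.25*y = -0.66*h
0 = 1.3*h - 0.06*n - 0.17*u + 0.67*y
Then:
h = 4.49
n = 3.33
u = -2.55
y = -9.05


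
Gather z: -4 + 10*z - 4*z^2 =-4*z^2 + 10*z - 4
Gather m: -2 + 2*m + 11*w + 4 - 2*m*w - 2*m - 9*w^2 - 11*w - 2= -2*m*w - 9*w^2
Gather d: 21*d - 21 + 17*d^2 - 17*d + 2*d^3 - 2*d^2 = 2*d^3 + 15*d^2 + 4*d - 21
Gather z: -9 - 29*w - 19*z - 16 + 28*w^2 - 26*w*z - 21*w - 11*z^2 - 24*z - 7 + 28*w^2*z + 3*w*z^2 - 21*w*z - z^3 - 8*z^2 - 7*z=28*w^2 - 50*w - z^3 + z^2*(3*w - 19) + z*(28*w^2 - 47*w - 50) - 32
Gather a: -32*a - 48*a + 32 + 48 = 80 - 80*a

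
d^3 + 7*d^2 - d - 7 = (d - 1)*(d + 1)*(d + 7)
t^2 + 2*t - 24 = (t - 4)*(t + 6)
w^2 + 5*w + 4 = (w + 1)*(w + 4)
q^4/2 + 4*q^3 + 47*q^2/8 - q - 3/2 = (q/2 + 1/4)*(q - 1/2)*(q + 2)*(q + 6)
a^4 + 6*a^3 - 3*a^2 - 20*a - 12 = (a - 2)*(a + 1)^2*(a + 6)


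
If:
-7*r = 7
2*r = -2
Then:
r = -1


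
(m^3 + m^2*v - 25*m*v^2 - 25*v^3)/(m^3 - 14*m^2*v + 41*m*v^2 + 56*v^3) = (m^2 - 25*v^2)/(m^2 - 15*m*v + 56*v^2)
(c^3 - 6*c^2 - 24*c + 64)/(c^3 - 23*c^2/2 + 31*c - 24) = 2*(c + 4)/(2*c - 3)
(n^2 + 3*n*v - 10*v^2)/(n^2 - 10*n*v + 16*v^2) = (-n - 5*v)/(-n + 8*v)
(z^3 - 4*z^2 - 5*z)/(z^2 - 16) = z*(z^2 - 4*z - 5)/(z^2 - 16)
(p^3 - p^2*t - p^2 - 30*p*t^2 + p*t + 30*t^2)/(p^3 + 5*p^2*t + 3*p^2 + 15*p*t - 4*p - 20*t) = (p - 6*t)/(p + 4)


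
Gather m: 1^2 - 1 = 0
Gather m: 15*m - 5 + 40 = 15*m + 35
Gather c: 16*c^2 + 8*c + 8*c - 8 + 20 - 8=16*c^2 + 16*c + 4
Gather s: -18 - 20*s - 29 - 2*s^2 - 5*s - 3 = -2*s^2 - 25*s - 50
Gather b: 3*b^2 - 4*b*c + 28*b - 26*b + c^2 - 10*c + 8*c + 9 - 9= 3*b^2 + b*(2 - 4*c) + c^2 - 2*c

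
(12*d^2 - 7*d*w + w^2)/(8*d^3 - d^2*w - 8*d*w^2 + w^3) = (12*d^2 - 7*d*w + w^2)/(8*d^3 - d^2*w - 8*d*w^2 + w^3)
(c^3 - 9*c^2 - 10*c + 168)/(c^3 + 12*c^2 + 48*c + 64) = (c^2 - 13*c + 42)/(c^2 + 8*c + 16)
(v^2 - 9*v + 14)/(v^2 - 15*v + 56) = (v - 2)/(v - 8)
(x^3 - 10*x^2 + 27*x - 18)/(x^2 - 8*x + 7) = (x^2 - 9*x + 18)/(x - 7)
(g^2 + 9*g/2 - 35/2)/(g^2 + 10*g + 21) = (g - 5/2)/(g + 3)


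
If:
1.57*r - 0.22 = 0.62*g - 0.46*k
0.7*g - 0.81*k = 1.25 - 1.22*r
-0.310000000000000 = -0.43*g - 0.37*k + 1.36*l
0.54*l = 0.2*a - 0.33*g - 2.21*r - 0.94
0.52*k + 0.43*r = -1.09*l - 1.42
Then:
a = 5.83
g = -0.49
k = -1.42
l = -0.77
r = 0.36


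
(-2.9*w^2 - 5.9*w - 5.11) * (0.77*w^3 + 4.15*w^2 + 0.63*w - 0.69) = -2.233*w^5 - 16.578*w^4 - 30.2467*w^3 - 22.9225*w^2 + 0.8517*w + 3.5259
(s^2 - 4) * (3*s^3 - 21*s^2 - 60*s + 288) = 3*s^5 - 21*s^4 - 72*s^3 + 372*s^2 + 240*s - 1152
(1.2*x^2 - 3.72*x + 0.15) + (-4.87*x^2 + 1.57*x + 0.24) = -3.67*x^2 - 2.15*x + 0.39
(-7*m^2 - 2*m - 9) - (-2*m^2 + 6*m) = -5*m^2 - 8*m - 9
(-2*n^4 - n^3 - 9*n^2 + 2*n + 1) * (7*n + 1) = -14*n^5 - 9*n^4 - 64*n^3 + 5*n^2 + 9*n + 1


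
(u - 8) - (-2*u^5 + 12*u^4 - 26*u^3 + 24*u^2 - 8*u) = 2*u^5 - 12*u^4 + 26*u^3 - 24*u^2 + 9*u - 8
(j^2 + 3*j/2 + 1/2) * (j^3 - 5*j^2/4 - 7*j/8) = j^5 + j^4/4 - 9*j^3/4 - 31*j^2/16 - 7*j/16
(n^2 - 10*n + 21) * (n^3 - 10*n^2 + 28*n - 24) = n^5 - 20*n^4 + 149*n^3 - 514*n^2 + 828*n - 504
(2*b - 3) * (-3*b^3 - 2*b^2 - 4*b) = -6*b^4 + 5*b^3 - 2*b^2 + 12*b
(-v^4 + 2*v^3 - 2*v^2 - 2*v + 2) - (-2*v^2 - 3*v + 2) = -v^4 + 2*v^3 + v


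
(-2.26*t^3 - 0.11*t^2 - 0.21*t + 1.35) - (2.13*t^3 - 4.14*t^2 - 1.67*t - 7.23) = -4.39*t^3 + 4.03*t^2 + 1.46*t + 8.58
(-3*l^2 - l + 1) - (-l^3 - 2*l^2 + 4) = l^3 - l^2 - l - 3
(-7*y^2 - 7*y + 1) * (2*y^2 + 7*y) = -14*y^4 - 63*y^3 - 47*y^2 + 7*y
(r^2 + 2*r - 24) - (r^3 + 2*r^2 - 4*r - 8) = -r^3 - r^2 + 6*r - 16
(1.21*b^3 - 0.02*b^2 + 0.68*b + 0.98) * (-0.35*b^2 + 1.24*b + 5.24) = -0.4235*b^5 + 1.5074*b^4 + 6.0776*b^3 + 0.3954*b^2 + 4.7784*b + 5.1352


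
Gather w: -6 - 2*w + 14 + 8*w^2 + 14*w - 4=8*w^2 + 12*w + 4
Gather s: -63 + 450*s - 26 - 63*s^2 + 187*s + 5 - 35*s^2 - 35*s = -98*s^2 + 602*s - 84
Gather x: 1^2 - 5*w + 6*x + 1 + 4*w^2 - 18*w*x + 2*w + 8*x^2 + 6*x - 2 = 4*w^2 - 3*w + 8*x^2 + x*(12 - 18*w)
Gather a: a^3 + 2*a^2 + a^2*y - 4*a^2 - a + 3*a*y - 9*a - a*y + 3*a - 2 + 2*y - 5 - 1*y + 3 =a^3 + a^2*(y - 2) + a*(2*y - 7) + y - 4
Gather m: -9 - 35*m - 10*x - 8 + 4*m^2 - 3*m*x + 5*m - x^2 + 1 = 4*m^2 + m*(-3*x - 30) - x^2 - 10*x - 16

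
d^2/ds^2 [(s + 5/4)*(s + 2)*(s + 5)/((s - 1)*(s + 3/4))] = 4*(692*s^3 + 1812*s^2 + 1104*s + 361)/(64*s^6 - 48*s^5 - 132*s^4 + 71*s^3 + 99*s^2 - 27*s - 27)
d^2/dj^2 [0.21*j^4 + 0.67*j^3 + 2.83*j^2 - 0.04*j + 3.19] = 2.52*j^2 + 4.02*j + 5.66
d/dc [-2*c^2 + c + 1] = 1 - 4*c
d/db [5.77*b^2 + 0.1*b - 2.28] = 11.54*b + 0.1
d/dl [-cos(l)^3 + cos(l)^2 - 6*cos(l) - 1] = (3*cos(l)^2 - 2*cos(l) + 6)*sin(l)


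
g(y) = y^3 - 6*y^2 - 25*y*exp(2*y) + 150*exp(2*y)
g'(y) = 3*y^2 - 50*y*exp(2*y) - 12*y + 275*exp(2*y)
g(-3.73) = -135.23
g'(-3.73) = 86.76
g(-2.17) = -35.81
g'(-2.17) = 45.17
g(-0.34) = 79.57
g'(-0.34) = 152.36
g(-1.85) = -22.01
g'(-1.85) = 41.55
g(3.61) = 81616.57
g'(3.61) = 129128.99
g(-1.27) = 2.61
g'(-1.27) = 46.77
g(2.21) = 7854.86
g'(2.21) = 13657.47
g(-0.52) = 55.85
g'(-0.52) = 113.44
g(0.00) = 150.00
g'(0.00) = 275.00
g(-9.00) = -1215.00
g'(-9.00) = 351.00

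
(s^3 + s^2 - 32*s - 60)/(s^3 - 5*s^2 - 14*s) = (s^2 - s - 30)/(s*(s - 7))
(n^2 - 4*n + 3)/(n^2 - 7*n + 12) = (n - 1)/(n - 4)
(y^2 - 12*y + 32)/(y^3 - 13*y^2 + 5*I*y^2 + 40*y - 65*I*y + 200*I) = (y - 4)/(y^2 + 5*y*(-1 + I) - 25*I)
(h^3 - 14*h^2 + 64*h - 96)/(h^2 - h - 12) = (h^2 - 10*h + 24)/(h + 3)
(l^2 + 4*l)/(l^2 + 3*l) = (l + 4)/(l + 3)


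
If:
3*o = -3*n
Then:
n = -o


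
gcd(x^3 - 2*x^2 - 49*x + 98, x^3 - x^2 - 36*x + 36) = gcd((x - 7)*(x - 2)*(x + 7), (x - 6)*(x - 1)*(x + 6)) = 1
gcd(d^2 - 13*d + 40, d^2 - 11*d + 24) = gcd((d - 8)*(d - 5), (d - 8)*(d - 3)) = d - 8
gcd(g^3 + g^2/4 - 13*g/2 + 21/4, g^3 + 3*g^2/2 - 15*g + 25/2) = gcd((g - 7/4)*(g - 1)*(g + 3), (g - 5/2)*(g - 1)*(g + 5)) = g - 1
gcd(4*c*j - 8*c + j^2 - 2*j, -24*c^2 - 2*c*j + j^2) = 4*c + j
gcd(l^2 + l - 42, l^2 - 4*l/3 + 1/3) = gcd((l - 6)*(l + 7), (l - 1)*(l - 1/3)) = 1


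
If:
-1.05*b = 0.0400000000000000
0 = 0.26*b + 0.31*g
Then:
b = -0.04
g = 0.03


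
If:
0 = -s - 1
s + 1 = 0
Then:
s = -1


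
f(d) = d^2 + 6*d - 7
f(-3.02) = -16.00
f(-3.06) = -16.00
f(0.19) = -5.82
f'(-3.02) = -0.04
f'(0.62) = 7.24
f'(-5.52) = -5.04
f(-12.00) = 65.00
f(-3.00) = -16.00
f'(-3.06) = -0.12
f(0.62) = -2.90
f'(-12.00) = -18.00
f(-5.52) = -9.65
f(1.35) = 2.92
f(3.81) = 30.38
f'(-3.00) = 0.00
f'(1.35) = 8.70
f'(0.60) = 7.20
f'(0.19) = 6.38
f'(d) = 2*d + 6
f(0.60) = -3.04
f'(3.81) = 13.62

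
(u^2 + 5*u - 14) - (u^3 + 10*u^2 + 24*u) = -u^3 - 9*u^2 - 19*u - 14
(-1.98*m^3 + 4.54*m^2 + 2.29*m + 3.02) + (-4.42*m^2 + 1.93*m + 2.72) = -1.98*m^3 + 0.12*m^2 + 4.22*m + 5.74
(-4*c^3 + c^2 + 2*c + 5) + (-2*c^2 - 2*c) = -4*c^3 - c^2 + 5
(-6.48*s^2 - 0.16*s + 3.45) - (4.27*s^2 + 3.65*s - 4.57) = -10.75*s^2 - 3.81*s + 8.02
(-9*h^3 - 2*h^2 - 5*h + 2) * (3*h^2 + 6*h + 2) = -27*h^5 - 60*h^4 - 45*h^3 - 28*h^2 + 2*h + 4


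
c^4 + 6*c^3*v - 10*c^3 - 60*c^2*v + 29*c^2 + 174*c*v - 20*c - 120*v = (c - 5)*(c - 4)*(c - 1)*(c + 6*v)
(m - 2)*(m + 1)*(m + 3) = m^3 + 2*m^2 - 5*m - 6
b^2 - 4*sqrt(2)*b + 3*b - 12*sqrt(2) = (b + 3)*(b - 4*sqrt(2))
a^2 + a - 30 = (a - 5)*(a + 6)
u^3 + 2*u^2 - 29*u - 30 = (u - 5)*(u + 1)*(u + 6)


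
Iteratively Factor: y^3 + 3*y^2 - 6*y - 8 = (y + 1)*(y^2 + 2*y - 8) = (y + 1)*(y + 4)*(y - 2)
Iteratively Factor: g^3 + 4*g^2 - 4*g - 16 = (g + 2)*(g^2 + 2*g - 8) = (g + 2)*(g + 4)*(g - 2)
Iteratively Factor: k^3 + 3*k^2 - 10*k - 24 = (k + 4)*(k^2 - k - 6) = (k - 3)*(k + 4)*(k + 2)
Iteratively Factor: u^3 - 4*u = (u)*(u^2 - 4) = u*(u - 2)*(u + 2)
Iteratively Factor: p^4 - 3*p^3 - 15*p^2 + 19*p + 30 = (p - 5)*(p^3 + 2*p^2 - 5*p - 6) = (p - 5)*(p - 2)*(p^2 + 4*p + 3) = (p - 5)*(p - 2)*(p + 3)*(p + 1)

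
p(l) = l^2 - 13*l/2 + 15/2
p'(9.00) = 11.50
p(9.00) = 30.00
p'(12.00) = 17.50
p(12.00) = 73.50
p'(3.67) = 0.84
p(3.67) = -2.89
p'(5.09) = 3.68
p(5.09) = 0.32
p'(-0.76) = -8.02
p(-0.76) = 13.02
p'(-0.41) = -7.32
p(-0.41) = 10.33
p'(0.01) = -6.48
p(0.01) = 7.44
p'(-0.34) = -7.18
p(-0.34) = 9.83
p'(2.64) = -1.22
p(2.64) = -2.69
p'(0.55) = -5.40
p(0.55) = 4.23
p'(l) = 2*l - 13/2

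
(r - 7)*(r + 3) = r^2 - 4*r - 21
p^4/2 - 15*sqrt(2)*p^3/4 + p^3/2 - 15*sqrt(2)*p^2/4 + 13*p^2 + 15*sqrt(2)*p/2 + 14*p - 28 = (p/2 + 1)*(p - 1)*(p - 4*sqrt(2))*(p - 7*sqrt(2)/2)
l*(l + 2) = l^2 + 2*l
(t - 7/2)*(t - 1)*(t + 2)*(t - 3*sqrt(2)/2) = t^4 - 5*t^3/2 - 3*sqrt(2)*t^3/2 - 11*t^2/2 + 15*sqrt(2)*t^2/4 + 7*t + 33*sqrt(2)*t/4 - 21*sqrt(2)/2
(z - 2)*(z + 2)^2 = z^3 + 2*z^2 - 4*z - 8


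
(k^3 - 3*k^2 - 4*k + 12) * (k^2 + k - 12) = k^5 - 2*k^4 - 19*k^3 + 44*k^2 + 60*k - 144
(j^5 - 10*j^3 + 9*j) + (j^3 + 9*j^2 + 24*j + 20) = j^5 - 9*j^3 + 9*j^2 + 33*j + 20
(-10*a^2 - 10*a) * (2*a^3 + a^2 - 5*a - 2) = -20*a^5 - 30*a^4 + 40*a^3 + 70*a^2 + 20*a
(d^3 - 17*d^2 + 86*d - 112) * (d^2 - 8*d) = d^5 - 25*d^4 + 222*d^3 - 800*d^2 + 896*d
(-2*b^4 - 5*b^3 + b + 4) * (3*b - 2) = -6*b^5 - 11*b^4 + 10*b^3 + 3*b^2 + 10*b - 8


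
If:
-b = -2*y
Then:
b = 2*y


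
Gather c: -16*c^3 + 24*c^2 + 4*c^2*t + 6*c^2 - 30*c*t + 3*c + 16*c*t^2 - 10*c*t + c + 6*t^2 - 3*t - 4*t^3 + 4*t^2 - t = -16*c^3 + c^2*(4*t + 30) + c*(16*t^2 - 40*t + 4) - 4*t^3 + 10*t^2 - 4*t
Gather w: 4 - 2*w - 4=-2*w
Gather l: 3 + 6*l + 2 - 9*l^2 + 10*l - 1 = -9*l^2 + 16*l + 4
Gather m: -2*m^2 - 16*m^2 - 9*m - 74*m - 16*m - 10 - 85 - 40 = -18*m^2 - 99*m - 135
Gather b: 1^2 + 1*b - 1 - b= 0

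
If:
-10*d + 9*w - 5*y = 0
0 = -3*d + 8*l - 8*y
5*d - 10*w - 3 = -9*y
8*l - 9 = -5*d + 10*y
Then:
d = 111/46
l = 2229/368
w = 255/46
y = 237/46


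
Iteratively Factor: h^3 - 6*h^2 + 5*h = (h)*(h^2 - 6*h + 5) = h*(h - 5)*(h - 1)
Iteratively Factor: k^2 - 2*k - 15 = (k + 3)*(k - 5)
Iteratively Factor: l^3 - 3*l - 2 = (l + 1)*(l^2 - l - 2) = (l - 2)*(l + 1)*(l + 1)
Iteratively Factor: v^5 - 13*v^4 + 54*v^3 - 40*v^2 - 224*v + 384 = (v + 2)*(v^4 - 15*v^3 + 84*v^2 - 208*v + 192) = (v - 4)*(v + 2)*(v^3 - 11*v^2 + 40*v - 48) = (v - 4)*(v - 3)*(v + 2)*(v^2 - 8*v + 16) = (v - 4)^2*(v - 3)*(v + 2)*(v - 4)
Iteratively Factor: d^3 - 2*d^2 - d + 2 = (d - 2)*(d^2 - 1) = (d - 2)*(d - 1)*(d + 1)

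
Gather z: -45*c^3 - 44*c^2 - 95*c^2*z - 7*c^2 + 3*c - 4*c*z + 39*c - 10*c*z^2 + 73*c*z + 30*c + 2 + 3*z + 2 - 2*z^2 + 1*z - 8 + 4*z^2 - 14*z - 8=-45*c^3 - 51*c^2 + 72*c + z^2*(2 - 10*c) + z*(-95*c^2 + 69*c - 10) - 12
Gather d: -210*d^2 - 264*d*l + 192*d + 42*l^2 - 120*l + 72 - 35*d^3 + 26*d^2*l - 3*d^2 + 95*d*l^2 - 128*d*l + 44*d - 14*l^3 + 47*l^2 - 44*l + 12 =-35*d^3 + d^2*(26*l - 213) + d*(95*l^2 - 392*l + 236) - 14*l^3 + 89*l^2 - 164*l + 84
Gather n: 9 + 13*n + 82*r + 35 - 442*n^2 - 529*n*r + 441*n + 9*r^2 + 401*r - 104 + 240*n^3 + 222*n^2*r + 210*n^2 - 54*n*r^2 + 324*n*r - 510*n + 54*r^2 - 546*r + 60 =240*n^3 + n^2*(222*r - 232) + n*(-54*r^2 - 205*r - 56) + 63*r^2 - 63*r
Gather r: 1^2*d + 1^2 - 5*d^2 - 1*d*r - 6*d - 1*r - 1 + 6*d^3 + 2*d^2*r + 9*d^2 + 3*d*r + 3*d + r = 6*d^3 + 4*d^2 - 2*d + r*(2*d^2 + 2*d)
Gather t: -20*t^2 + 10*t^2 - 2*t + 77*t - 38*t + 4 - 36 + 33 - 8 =-10*t^2 + 37*t - 7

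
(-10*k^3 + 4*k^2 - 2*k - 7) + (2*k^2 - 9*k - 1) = -10*k^3 + 6*k^2 - 11*k - 8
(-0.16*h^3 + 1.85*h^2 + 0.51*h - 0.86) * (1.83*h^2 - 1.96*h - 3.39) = -0.2928*h^5 + 3.6991*h^4 - 2.1503*h^3 - 8.8449*h^2 - 0.0433000000000001*h + 2.9154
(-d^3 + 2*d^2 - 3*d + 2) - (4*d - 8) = -d^3 + 2*d^2 - 7*d + 10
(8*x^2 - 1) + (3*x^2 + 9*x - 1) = 11*x^2 + 9*x - 2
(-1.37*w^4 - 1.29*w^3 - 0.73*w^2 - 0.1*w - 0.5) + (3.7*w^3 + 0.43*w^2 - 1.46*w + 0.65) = -1.37*w^4 + 2.41*w^3 - 0.3*w^2 - 1.56*w + 0.15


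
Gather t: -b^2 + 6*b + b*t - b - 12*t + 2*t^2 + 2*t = -b^2 + 5*b + 2*t^2 + t*(b - 10)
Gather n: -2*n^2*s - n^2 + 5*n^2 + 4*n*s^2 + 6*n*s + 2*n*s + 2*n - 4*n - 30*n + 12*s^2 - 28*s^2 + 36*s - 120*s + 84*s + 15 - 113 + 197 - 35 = n^2*(4 - 2*s) + n*(4*s^2 + 8*s - 32) - 16*s^2 + 64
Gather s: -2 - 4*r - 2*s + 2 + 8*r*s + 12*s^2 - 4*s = -4*r + 12*s^2 + s*(8*r - 6)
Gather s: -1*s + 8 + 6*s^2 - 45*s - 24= 6*s^2 - 46*s - 16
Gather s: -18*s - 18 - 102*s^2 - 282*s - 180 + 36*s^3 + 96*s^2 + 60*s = 36*s^3 - 6*s^2 - 240*s - 198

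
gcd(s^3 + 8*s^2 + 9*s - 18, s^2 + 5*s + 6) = s + 3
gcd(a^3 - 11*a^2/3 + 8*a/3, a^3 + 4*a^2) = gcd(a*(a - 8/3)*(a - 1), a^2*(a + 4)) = a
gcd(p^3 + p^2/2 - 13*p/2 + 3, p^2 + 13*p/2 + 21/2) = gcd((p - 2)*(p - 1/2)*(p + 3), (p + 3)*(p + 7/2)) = p + 3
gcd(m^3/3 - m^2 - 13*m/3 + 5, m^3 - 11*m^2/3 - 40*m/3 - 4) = 1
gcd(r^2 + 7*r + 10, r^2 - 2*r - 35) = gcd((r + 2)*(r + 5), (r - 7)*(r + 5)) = r + 5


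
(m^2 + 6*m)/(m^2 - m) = (m + 6)/(m - 1)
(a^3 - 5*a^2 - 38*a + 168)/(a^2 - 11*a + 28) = a + 6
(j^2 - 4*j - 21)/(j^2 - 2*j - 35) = (j + 3)/(j + 5)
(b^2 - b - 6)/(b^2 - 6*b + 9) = (b + 2)/(b - 3)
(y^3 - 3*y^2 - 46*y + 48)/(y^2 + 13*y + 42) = (y^2 - 9*y + 8)/(y + 7)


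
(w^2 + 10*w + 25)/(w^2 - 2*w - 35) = (w + 5)/(w - 7)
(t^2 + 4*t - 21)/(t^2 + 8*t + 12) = (t^2 + 4*t - 21)/(t^2 + 8*t + 12)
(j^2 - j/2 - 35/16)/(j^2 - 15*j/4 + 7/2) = (j + 5/4)/(j - 2)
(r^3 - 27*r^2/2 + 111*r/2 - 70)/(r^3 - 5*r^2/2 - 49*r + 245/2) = (r - 4)/(r + 7)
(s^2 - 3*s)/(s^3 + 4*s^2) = (s - 3)/(s*(s + 4))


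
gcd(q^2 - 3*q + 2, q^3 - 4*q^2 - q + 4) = q - 1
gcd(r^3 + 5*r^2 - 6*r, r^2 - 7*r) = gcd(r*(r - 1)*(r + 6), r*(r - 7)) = r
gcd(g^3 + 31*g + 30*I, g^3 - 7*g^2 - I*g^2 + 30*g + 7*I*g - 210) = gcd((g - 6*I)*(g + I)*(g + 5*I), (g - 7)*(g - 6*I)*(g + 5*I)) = g^2 - I*g + 30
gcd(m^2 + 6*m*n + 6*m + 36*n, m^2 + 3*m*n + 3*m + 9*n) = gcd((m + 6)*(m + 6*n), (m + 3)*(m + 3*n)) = 1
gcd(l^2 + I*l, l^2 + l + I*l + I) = l + I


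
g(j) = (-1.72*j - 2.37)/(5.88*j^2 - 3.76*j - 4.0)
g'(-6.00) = 0.00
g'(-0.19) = -0.74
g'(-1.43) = -0.12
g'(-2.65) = -0.00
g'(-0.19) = -0.74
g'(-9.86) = 0.00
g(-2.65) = 0.05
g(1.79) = -0.67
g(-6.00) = 0.03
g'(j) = (3.76 - 11.76*j)*(-1.72*j - 2.37)/(5.88*j^2 - 3.76*j - 4.0)^2 - 1.72/(5.88*j^2 - 3.76*j - 4.0)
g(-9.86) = 0.02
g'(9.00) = 0.01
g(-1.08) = -0.07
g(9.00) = -0.04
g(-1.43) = 0.01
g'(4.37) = 0.04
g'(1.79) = 1.22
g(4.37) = -0.11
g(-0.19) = 0.66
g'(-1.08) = -0.42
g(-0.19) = 0.66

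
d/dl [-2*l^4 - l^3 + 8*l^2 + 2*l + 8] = -8*l^3 - 3*l^2 + 16*l + 2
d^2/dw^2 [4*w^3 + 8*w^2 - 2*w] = 24*w + 16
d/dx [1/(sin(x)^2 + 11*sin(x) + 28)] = -(2*sin(x) + 11)*cos(x)/(sin(x)^2 + 11*sin(x) + 28)^2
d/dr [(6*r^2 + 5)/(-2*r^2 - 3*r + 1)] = (-18*r^2 + 32*r + 15)/(4*r^4 + 12*r^3 + 5*r^2 - 6*r + 1)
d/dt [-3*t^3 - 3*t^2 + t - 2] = -9*t^2 - 6*t + 1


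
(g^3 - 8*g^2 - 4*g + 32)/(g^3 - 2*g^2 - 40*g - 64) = (g - 2)/(g + 4)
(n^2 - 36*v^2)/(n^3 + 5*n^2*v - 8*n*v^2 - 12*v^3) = (-n + 6*v)/(-n^2 + n*v + 2*v^2)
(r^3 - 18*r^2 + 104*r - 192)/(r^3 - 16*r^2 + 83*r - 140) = (r^2 - 14*r + 48)/(r^2 - 12*r + 35)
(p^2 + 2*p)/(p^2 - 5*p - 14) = p/(p - 7)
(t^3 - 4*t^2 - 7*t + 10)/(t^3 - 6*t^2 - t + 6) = (t^2 - 3*t - 10)/(t^2 - 5*t - 6)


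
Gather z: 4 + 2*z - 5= 2*z - 1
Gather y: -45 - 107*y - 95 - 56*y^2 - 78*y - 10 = -56*y^2 - 185*y - 150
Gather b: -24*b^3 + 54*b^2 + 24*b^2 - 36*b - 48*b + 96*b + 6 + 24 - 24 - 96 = -24*b^3 + 78*b^2 + 12*b - 90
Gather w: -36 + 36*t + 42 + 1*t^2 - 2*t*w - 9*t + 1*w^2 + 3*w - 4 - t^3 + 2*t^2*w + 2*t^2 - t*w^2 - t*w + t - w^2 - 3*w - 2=-t^3 + 3*t^2 - t*w^2 + 28*t + w*(2*t^2 - 3*t)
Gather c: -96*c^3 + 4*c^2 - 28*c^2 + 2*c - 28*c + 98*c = -96*c^3 - 24*c^2 + 72*c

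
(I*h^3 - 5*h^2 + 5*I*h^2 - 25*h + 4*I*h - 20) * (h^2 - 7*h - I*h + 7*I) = I*h^5 - 4*h^4 - 2*I*h^4 + 8*h^3 - 26*I*h^3 + 124*h^2 - 38*I*h^2 + 112*h - 155*I*h - 140*I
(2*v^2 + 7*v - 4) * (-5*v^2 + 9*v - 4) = -10*v^4 - 17*v^3 + 75*v^2 - 64*v + 16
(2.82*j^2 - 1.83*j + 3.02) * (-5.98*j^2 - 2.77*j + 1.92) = -16.8636*j^4 + 3.132*j^3 - 7.5761*j^2 - 11.879*j + 5.7984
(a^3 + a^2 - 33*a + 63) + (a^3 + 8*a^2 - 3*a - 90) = 2*a^3 + 9*a^2 - 36*a - 27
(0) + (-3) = -3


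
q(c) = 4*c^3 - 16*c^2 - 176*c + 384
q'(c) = 12*c^2 - 32*c - 176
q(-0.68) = 495.02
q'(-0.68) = -148.69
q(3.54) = -262.10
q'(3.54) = -138.90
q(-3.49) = 633.32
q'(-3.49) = 81.84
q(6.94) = -271.04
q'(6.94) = 179.88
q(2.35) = -66.05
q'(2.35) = -184.93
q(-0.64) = 489.04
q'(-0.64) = -150.60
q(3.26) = -221.22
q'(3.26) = -152.79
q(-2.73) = 663.85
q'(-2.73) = 0.79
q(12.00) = 2880.00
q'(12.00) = 1168.00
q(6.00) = -384.00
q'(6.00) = 64.00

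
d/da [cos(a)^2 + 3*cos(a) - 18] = -(2*cos(a) + 3)*sin(a)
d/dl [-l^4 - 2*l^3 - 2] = l^2*(-4*l - 6)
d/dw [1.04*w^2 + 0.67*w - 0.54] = 2.08*w + 0.67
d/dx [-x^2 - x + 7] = -2*x - 1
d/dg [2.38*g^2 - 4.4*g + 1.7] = 4.76*g - 4.4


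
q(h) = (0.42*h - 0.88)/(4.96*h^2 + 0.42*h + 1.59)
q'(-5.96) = -0.00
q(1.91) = -0.00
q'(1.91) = 0.02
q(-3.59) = -0.04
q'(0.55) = 0.47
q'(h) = (-9.92*h - 0.42)*(0.42*h - 0.88)/(4.96*h^2 + 0.42*h + 1.59)^2 + 0.42/(4.96*h^2 + 0.42*h + 1.59) = (-2.0832*h^2 + 8.7296*h + 1.0374)/(24.6016*h^4 + 4.1664*h^3 + 15.9492*h^2 + 1.3356*h + 2.5281)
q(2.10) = 0.00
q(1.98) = -0.00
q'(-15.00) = -0.00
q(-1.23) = -0.16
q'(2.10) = 0.02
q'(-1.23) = -0.17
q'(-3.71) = -0.01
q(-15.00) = -0.01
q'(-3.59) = -0.01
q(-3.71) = -0.04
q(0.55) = -0.20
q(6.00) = 0.01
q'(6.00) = -0.00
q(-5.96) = -0.02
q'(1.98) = 0.02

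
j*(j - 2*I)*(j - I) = j^3 - 3*I*j^2 - 2*j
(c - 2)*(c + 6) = c^2 + 4*c - 12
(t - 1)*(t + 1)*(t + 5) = t^3 + 5*t^2 - t - 5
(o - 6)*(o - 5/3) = o^2 - 23*o/3 + 10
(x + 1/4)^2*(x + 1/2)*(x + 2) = x^4 + 3*x^3 + 37*x^2/16 + 21*x/32 + 1/16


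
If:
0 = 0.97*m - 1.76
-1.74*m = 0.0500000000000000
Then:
No Solution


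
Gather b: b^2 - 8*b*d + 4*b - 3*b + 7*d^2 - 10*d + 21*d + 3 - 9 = b^2 + b*(1 - 8*d) + 7*d^2 + 11*d - 6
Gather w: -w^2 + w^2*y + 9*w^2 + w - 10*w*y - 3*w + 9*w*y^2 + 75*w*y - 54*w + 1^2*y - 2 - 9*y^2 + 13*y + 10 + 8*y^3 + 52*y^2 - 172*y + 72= w^2*(y + 8) + w*(9*y^2 + 65*y - 56) + 8*y^3 + 43*y^2 - 158*y + 80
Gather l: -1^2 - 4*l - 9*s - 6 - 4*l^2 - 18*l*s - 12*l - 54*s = -4*l^2 + l*(-18*s - 16) - 63*s - 7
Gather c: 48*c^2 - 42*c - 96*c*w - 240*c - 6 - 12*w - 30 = 48*c^2 + c*(-96*w - 282) - 12*w - 36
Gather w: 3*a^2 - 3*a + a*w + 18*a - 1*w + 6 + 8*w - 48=3*a^2 + 15*a + w*(a + 7) - 42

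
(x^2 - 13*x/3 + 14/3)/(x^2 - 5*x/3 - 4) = (-3*x^2 + 13*x - 14)/(-3*x^2 + 5*x + 12)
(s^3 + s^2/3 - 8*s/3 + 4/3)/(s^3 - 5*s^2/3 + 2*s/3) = (s + 2)/s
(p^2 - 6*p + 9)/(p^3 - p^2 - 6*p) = (p - 3)/(p*(p + 2))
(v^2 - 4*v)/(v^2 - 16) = v/(v + 4)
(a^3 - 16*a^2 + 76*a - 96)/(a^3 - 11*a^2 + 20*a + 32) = (a^2 - 8*a + 12)/(a^2 - 3*a - 4)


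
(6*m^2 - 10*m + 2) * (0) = 0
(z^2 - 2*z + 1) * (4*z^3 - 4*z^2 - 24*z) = 4*z^5 - 12*z^4 - 12*z^3 + 44*z^2 - 24*z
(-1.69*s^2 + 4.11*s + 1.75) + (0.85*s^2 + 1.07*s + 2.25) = -0.84*s^2 + 5.18*s + 4.0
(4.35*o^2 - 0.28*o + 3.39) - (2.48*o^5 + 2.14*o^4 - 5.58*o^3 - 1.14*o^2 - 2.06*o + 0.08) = -2.48*o^5 - 2.14*o^4 + 5.58*o^3 + 5.49*o^2 + 1.78*o + 3.31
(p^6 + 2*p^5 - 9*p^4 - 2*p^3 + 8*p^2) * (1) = p^6 + 2*p^5 - 9*p^4 - 2*p^3 + 8*p^2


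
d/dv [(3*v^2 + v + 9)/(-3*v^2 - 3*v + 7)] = 2*(-3*v^2 + 48*v + 17)/(9*v^4 + 18*v^3 - 33*v^2 - 42*v + 49)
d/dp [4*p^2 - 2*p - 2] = 8*p - 2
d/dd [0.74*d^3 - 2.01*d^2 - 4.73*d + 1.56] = 2.22*d^2 - 4.02*d - 4.73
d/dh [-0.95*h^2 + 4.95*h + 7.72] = 4.95 - 1.9*h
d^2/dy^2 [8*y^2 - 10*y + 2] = 16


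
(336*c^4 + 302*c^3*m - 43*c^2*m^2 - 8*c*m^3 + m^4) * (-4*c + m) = -1344*c^5 - 872*c^4*m + 474*c^3*m^2 - 11*c^2*m^3 - 12*c*m^4 + m^5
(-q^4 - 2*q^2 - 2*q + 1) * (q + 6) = -q^5 - 6*q^4 - 2*q^3 - 14*q^2 - 11*q + 6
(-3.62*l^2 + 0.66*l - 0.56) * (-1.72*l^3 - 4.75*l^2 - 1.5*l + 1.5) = 6.2264*l^5 + 16.0598*l^4 + 3.2582*l^3 - 3.76*l^2 + 1.83*l - 0.84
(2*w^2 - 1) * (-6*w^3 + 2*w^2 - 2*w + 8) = -12*w^5 + 4*w^4 + 2*w^3 + 14*w^2 + 2*w - 8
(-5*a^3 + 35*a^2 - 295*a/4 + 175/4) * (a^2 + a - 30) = -5*a^5 + 30*a^4 + 445*a^3/4 - 1080*a^2 + 9025*a/4 - 2625/2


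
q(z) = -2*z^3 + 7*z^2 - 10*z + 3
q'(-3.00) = -106.00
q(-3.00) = 150.00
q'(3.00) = -22.00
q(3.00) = -18.00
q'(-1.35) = -39.84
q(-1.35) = 34.18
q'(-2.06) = -64.30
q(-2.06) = 70.79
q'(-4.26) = -178.53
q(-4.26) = 327.25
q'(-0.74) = -23.65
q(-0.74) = 15.04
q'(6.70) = -185.54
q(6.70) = -351.30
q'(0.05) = -9.32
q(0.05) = 2.52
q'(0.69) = -3.20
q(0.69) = -1.22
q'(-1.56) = -46.44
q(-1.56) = 43.23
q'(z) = -6*z^2 + 14*z - 10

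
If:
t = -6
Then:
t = -6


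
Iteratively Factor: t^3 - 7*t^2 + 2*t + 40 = (t - 4)*(t^2 - 3*t - 10) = (t - 4)*(t + 2)*(t - 5)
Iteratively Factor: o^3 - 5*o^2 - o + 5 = (o + 1)*(o^2 - 6*o + 5) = (o - 1)*(o + 1)*(o - 5)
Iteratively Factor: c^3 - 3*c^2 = (c)*(c^2 - 3*c) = c*(c - 3)*(c)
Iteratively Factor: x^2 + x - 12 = (x + 4)*(x - 3)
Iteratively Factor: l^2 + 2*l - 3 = (l + 3)*(l - 1)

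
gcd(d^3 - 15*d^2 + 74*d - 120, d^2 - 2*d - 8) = d - 4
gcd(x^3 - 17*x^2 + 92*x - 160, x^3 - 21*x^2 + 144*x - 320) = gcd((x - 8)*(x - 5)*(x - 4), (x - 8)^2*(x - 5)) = x^2 - 13*x + 40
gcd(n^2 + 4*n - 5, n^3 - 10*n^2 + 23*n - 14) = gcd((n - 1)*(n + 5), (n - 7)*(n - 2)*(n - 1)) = n - 1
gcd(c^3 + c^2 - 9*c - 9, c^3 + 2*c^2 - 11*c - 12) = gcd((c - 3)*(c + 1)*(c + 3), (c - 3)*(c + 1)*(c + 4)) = c^2 - 2*c - 3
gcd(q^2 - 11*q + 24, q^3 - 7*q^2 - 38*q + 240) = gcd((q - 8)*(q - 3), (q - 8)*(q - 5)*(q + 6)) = q - 8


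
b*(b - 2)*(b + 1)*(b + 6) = b^4 + 5*b^3 - 8*b^2 - 12*b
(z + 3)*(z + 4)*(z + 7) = z^3 + 14*z^2 + 61*z + 84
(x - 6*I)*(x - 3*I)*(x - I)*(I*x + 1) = I*x^4 + 11*x^3 - 37*I*x^2 - 45*x + 18*I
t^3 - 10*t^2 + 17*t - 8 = (t - 8)*(t - 1)^2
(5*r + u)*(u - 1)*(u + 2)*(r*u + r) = 5*r^2*u^3 + 10*r^2*u^2 - 5*r^2*u - 10*r^2 + r*u^4 + 2*r*u^3 - r*u^2 - 2*r*u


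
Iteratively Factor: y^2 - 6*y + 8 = (y - 4)*(y - 2)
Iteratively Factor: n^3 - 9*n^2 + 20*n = (n)*(n^2 - 9*n + 20) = n*(n - 4)*(n - 5)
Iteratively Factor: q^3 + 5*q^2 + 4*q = (q + 4)*(q^2 + q) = q*(q + 4)*(q + 1)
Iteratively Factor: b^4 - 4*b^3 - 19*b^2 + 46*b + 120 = (b + 3)*(b^3 - 7*b^2 + 2*b + 40) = (b + 2)*(b + 3)*(b^2 - 9*b + 20) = (b - 5)*(b + 2)*(b + 3)*(b - 4)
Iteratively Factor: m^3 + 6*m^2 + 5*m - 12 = (m + 4)*(m^2 + 2*m - 3) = (m + 3)*(m + 4)*(m - 1)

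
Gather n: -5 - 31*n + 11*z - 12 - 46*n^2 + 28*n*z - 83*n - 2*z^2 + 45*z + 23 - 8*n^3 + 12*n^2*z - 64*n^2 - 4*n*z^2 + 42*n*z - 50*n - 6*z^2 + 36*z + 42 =-8*n^3 + n^2*(12*z - 110) + n*(-4*z^2 + 70*z - 164) - 8*z^2 + 92*z + 48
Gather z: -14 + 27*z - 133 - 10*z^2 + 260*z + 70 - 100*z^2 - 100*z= -110*z^2 + 187*z - 77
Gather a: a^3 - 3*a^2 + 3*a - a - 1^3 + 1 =a^3 - 3*a^2 + 2*a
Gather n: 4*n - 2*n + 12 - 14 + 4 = 2*n + 2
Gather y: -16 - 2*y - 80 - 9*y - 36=-11*y - 132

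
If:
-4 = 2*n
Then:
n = -2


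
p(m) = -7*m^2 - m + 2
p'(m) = -14*m - 1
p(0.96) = -5.41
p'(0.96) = -14.44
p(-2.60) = -42.72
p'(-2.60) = 35.40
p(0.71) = -2.24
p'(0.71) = -10.94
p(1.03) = -6.46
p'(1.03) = -15.42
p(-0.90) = -2.77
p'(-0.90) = 11.60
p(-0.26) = 1.79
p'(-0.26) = 2.64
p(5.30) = -199.93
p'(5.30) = -75.20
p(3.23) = -74.26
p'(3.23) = -46.22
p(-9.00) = -556.00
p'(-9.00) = 125.00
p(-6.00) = -244.00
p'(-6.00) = 83.00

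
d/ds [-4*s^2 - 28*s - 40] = -8*s - 28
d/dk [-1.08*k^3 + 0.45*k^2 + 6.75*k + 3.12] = -3.24*k^2 + 0.9*k + 6.75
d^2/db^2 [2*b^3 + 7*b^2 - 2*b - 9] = 12*b + 14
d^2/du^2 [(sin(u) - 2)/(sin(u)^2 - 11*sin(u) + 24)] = (-sin(u)^5 - 3*sin(u)^4 + 80*sin(u)^3 - 226*sin(u)^2 - 60*sin(u) + 140)/(sin(u)^2 - 11*sin(u) + 24)^3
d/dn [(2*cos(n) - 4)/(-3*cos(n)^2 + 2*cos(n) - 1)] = 6*(sin(n)^2 + 4*cos(n) - 2)*sin(n)/(3*sin(n)^2 + 2*cos(n) - 4)^2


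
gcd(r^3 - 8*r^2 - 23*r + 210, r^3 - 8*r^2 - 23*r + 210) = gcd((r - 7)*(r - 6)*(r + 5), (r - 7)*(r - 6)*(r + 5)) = r^3 - 8*r^2 - 23*r + 210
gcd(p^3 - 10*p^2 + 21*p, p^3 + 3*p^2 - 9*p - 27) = p - 3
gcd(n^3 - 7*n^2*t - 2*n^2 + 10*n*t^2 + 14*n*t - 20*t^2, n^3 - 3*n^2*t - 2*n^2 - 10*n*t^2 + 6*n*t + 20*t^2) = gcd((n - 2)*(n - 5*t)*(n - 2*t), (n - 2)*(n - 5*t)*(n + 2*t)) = -n^2 + 5*n*t + 2*n - 10*t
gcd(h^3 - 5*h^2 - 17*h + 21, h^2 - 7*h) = h - 7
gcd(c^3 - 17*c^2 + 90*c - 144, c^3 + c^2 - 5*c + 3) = 1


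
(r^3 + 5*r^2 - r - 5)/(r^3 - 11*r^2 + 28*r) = (r^3 + 5*r^2 - r - 5)/(r*(r^2 - 11*r + 28))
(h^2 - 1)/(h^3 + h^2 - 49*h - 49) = (h - 1)/(h^2 - 49)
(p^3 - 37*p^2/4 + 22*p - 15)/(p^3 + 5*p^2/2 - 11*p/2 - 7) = (4*p^2 - 29*p + 30)/(2*(2*p^2 + 9*p + 7))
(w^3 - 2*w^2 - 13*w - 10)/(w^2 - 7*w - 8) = (w^2 - 3*w - 10)/(w - 8)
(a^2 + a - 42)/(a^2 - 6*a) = (a + 7)/a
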